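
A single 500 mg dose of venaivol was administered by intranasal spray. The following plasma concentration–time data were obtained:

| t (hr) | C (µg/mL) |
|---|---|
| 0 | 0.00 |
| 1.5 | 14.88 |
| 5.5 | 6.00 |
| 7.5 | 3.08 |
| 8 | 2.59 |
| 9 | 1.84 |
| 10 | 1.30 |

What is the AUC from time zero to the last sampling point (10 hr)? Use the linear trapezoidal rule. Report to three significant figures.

AUC = 67.2 µg/mL·hr

Trapezoidal AUC_0→10:
  [0→1.5]: (0.00+14.88)/2 × 1.5 = 11.16
  [1.5→5.5]: (14.88+6.00)/2 × 4 = 41.76
  [5.5→7.5]: (6.00+3.08)/2 × 2 = 9.08
  [7.5→8]: (3.08+2.59)/2 × 0.5 = 1.4175
  [8→9]: (2.59+1.84)/2 × 1 = 2.215
  [9→10]: (1.84+1.30)/2 × 1 = 1.57
  Sum = 67.2025 µg/mL·hr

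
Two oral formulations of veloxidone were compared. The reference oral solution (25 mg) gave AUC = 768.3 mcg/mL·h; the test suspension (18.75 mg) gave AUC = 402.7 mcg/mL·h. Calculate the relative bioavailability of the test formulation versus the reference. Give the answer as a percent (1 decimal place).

F_rel = 69.9%

F_rel = (AUC_test/D_test) / (AUC_ref/D_ref)
      = (402.7/18.75) / (768.3/25)
      = 21.4773 / 30.732 = 0.6989 = 69.89%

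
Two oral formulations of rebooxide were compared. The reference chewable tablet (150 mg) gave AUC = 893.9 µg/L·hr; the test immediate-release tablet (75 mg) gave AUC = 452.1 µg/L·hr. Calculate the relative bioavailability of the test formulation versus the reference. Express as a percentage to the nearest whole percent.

F_rel = (AUC_test/D_test) / (AUC_ref/D_ref)
      = (452.1/75) / (893.9/150)
      = 6.028 / 5.95933 = 1.0115 = 101.15%

F_rel = 101%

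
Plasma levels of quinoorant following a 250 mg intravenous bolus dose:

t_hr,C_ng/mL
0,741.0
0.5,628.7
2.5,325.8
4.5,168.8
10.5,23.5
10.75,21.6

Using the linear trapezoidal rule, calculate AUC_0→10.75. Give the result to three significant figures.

Trapezoidal AUC_0→10.75:
  [0→0.5]: (741.0+628.7)/2 × 0.5 = 342.425
  [0.5→2.5]: (628.7+325.8)/2 × 2 = 954.5
  [2.5→4.5]: (325.8+168.8)/2 × 2 = 494.6
  [4.5→10.5]: (168.8+23.5)/2 × 6 = 576.9
  [10.5→10.75]: (23.5+21.6)/2 × 0.25 = 5.6375
  Sum = 2374.0625 ng/mL·hr

AUC = 2370 ng/mL·hr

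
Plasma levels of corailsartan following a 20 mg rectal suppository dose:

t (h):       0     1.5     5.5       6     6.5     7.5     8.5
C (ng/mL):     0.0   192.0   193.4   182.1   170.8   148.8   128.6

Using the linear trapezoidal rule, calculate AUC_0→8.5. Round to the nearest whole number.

AUC = 1395 ng/mL·h

Trapezoidal AUC_0→8.5:
  [0→1.5]: (0.0+192.0)/2 × 1.5 = 144.0
  [1.5→5.5]: (192.0+193.4)/2 × 4 = 770.8
  [5.5→6]: (193.4+182.1)/2 × 0.5 = 93.875
  [6→6.5]: (182.1+170.8)/2 × 0.5 = 88.225
  [6.5→7.5]: (170.8+148.8)/2 × 1 = 159.8
  [7.5→8.5]: (148.8+128.6)/2 × 1 = 138.7
  Sum = 1395.4 ng/mL·h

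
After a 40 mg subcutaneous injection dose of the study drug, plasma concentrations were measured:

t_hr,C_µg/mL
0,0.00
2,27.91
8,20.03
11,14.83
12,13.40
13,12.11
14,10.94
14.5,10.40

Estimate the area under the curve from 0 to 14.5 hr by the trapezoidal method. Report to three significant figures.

AUC = 268 µg/mL·hr

Trapezoidal AUC_0→14.5:
  [0→2]: (0.00+27.91)/2 × 2 = 27.91
  [2→8]: (27.91+20.03)/2 × 6 = 143.82
  [8→11]: (20.03+14.83)/2 × 3 = 52.29
  [11→12]: (14.83+13.40)/2 × 1 = 14.115
  [12→13]: (13.40+12.11)/2 × 1 = 12.755
  [13→14]: (12.11+10.94)/2 × 1 = 11.525
  [14→14.5]: (10.94+10.40)/2 × 0.5 = 5.335
  Sum = 267.75 µg/mL·hr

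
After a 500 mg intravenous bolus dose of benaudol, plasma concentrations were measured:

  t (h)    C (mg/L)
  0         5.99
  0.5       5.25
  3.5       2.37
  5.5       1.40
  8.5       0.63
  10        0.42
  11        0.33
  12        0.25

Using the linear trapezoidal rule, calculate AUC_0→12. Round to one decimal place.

Trapezoidal AUC_0→12:
  [0→0.5]: (5.99+5.25)/2 × 0.5 = 2.81
  [0.5→3.5]: (5.25+2.37)/2 × 3 = 11.43
  [3.5→5.5]: (2.37+1.40)/2 × 2 = 3.77
  [5.5→8.5]: (1.40+0.63)/2 × 3 = 3.045
  [8.5→10]: (0.63+0.42)/2 × 1.5 = 0.7875
  [10→11]: (0.42+0.33)/2 × 1 = 0.375
  [11→12]: (0.33+0.25)/2 × 1 = 0.29
  Sum = 22.5075 mg/L·h

AUC = 22.5 mg/L·h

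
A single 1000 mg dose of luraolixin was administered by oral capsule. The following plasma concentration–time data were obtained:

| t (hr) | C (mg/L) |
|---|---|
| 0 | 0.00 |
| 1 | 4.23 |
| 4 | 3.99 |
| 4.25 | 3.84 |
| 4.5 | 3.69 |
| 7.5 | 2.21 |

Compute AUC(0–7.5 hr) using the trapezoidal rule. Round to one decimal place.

AUC = 25.2 mg/L·hr

Trapezoidal AUC_0→7.5:
  [0→1]: (0.00+4.23)/2 × 1 = 2.115
  [1→4]: (4.23+3.99)/2 × 3 = 12.33
  [4→4.25]: (3.99+3.84)/2 × 0.25 = 0.97875
  [4.25→4.5]: (3.84+3.69)/2 × 0.25 = 0.94125
  [4.5→7.5]: (3.69+2.21)/2 × 3 = 8.85
  Sum = 25.215 mg/L·hr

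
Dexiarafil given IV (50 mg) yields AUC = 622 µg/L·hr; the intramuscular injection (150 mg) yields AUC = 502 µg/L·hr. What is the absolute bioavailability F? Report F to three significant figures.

F = 0.269

F = (AUC_ev / D_ev) / (AUC_iv / D_iv)
  = (502/150) / (622/50)
  = 3.34667 / 12.44 = 0.2690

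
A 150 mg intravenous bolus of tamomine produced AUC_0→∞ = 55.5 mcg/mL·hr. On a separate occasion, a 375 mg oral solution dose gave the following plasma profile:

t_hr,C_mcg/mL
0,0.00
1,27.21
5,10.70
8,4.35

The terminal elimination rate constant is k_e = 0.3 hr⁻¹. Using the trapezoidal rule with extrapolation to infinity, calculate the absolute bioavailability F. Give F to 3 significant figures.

Trapezoidal AUC_0→8 (oral solution):
  [0→1]: (0.00+27.21)/2 × 1 = 13.605
  [1→5]: (27.21+10.70)/2 × 4 = 75.82
  [5→8]: (10.70+4.35)/2 × 3 = 22.575
  Sum = 112.0 mcg/mL·hr
Tail: C_last/k_e = 4.35/0.3 = 14.500
AUC_0→∞ (oral solution) = 112.0 + 14.500 = 126.5 mcg/mL·hr
F = (AUC_ev/D_ev)/(AUC_iv/D_iv) = (126.5/375)/(55.5/150) = 0.337333/0.37 = 0.9117

F = 0.912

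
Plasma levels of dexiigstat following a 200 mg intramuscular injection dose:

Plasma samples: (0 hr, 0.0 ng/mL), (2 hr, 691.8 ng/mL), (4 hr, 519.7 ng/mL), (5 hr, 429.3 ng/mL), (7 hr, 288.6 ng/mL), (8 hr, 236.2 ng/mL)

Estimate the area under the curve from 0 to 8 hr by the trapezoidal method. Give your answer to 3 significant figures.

Trapezoidal AUC_0→8:
  [0→2]: (0.0+691.8)/2 × 2 = 691.8
  [2→4]: (691.8+519.7)/2 × 2 = 1211.5
  [4→5]: (519.7+429.3)/2 × 1 = 474.5
  [5→7]: (429.3+288.6)/2 × 2 = 717.9
  [7→8]: (288.6+236.2)/2 × 1 = 262.4
  Sum = 3358.1 ng/mL·hr

AUC = 3360 ng/mL·hr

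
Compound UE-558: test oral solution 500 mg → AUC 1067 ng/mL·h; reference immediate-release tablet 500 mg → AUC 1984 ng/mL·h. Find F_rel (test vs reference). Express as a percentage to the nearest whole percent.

F_rel = 54%

F_rel = (AUC_test/D_test) / (AUC_ref/D_ref)
      = (1067/500) / (1984/500)
      = 2.134 / 3.968 = 0.5378 = 53.78%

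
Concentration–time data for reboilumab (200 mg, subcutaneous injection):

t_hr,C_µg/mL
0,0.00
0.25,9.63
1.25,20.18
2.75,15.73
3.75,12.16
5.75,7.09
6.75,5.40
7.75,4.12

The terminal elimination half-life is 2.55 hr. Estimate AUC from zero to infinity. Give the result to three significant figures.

Trapezoidal AUC_0→7.75:
  [0→0.25]: (0.00+9.63)/2 × 0.25 = 1.20375
  [0.25→1.25]: (9.63+20.18)/2 × 1 = 14.905
  [1.25→2.75]: (20.18+15.73)/2 × 1.5 = 26.9325
  [2.75→3.75]: (15.73+12.16)/2 × 1 = 13.945
  [3.75→5.75]: (12.16+7.09)/2 × 2 = 19.25
  [5.75→6.75]: (7.09+5.40)/2 × 1 = 6.245
  [6.75→7.75]: (5.40+4.12)/2 × 1 = 4.76
  Sum = 87.24125 µg/mL·hr
k_e = ln2 / t½ = 0.693147 / 2.55 = 0.2718 hr^-1
Extrapolated tail: C_last / k_e = 4.12 / 0.2718 = 15.158
AUC_0→∞ = 87.24125 + 15.158 = 102.39925 µg/mL·hr

AUC = 102 µg/mL·hr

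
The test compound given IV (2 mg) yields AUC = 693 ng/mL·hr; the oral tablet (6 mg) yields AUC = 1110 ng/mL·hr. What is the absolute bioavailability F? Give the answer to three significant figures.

F = (AUC_ev / D_ev) / (AUC_iv / D_iv)
  = (1110/6) / (693/2)
  = 185 / 346.5 = 0.5339

F = 0.534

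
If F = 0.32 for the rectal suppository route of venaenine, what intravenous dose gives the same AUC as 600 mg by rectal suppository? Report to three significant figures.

D_iv = 192 mg

Systemic exposure from an extravascular dose = F × D_ev, so the equivalent IV dose is F × D_ev.
D_iv = F × D_ev = 0.32 × 600 = 192 mg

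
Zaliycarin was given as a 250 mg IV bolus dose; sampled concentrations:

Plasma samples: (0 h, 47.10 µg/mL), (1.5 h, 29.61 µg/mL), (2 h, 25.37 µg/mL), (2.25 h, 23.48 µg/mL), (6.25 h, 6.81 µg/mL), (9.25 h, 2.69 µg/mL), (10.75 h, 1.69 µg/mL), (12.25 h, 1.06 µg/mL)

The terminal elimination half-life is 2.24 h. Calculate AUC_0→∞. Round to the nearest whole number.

AUC = 161 µg/mL·h

Trapezoidal AUC_0→12.25:
  [0→1.5]: (47.10+29.61)/2 × 1.5 = 57.5325
  [1.5→2]: (29.61+25.37)/2 × 0.5 = 13.745
  [2→2.25]: (25.37+23.48)/2 × 0.25 = 6.10625
  [2.25→6.25]: (23.48+6.81)/2 × 4 = 60.58
  [6.25→9.25]: (6.81+2.69)/2 × 3 = 14.25
  [9.25→10.75]: (2.69+1.69)/2 × 1.5 = 3.285
  [10.75→12.25]: (1.69+1.06)/2 × 1.5 = 2.0625
  Sum = 157.56125 µg/mL·h
k_e = ln2 / t½ = 0.693147 / 2.24 = 0.3094 h^-1
Extrapolated tail: C_last / k_e = 1.06 / 0.3094 = 3.426
AUC_0→∞ = 157.56125 + 3.426 = 160.98725 µg/mL·h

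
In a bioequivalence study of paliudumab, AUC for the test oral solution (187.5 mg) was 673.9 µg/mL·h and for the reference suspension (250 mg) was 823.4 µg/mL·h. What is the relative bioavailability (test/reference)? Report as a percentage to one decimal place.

F_rel = (AUC_test/D_test) / (AUC_ref/D_ref)
      = (673.9/187.5) / (823.4/250)
      = 3.59413 / 3.2936 = 1.0912 = 109.12%

F_rel = 109.1%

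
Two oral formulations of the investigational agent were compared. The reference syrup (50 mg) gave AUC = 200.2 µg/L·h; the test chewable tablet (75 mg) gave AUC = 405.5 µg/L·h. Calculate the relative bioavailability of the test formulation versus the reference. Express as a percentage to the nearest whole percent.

F_rel = 135%

F_rel = (AUC_test/D_test) / (AUC_ref/D_ref)
      = (405.5/75) / (200.2/50)
      = 5.40667 / 4.004 = 1.3503 = 135.03%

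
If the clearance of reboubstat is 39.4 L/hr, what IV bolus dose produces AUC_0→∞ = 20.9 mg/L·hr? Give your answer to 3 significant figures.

Dose_iv = CL × AUC_0→∞
     = 39.4 × 20.9 = 823.46 mg

Dose = 823 mg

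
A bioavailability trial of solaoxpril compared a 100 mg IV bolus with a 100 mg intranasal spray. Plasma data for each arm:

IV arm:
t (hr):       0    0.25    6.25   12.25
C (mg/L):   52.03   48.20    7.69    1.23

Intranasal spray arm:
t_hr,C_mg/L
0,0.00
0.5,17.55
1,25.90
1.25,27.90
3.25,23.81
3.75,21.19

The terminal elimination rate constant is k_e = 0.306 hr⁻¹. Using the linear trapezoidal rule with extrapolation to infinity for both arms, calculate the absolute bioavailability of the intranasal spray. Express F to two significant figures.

F = 0.73

Trapezoidal AUC_0→12.25 (IV):
  [0→0.25]: (52.03+48.20)/2 × 0.25 = 12.52875
  [0.25→6.25]: (48.20+7.69)/2 × 6 = 167.67
  [6.25→12.25]: (7.69+1.23)/2 × 6 = 26.76
  Sum = 206.95875 mg/L·hr
IV tail: 1.23/0.306 = 4.020; AUC_iv,0→∞ = 206.95875 + 4.020 = 210.97875 mg/L·hr
Trapezoidal AUC_0→3.75 (intranasal spray):
  [0→0.5]: (0.00+17.55)/2 × 0.5 = 4.3875
  [0.5→1]: (17.55+25.90)/2 × 0.5 = 10.8625
  [1→1.25]: (25.90+27.90)/2 × 0.25 = 6.725
  [1.25→3.25]: (27.90+23.81)/2 × 2 = 51.71
  [3.25→3.75]: (23.81+21.19)/2 × 0.5 = 11.25
  Sum = 84.935 mg/L·hr
intranasal spray tail: 21.19/0.306 = 69.248; AUC_ev,0→∞ = 84.935 + 69.248 = 154.183 mg/L·hr
F = (AUC_ev/D_ev)/(AUC_iv/D_iv) = (154.183/100)/(210.97875/100) = 1.54183/2.1097875 = 0.7308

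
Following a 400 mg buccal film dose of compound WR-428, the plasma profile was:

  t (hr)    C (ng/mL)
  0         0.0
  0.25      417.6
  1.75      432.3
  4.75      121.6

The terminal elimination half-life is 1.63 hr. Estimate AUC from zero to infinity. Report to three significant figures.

AUC = 1810 ng/mL·hr

Trapezoidal AUC_0→4.75:
  [0→0.25]: (0.0+417.6)/2 × 0.25 = 52.2
  [0.25→1.75]: (417.6+432.3)/2 × 1.5 = 637.425
  [1.75→4.75]: (432.3+121.6)/2 × 3 = 830.85
  Sum = 1520.475 ng/mL·hr
k_e = ln2 / t½ = 0.693147 / 1.63 = 0.4252 hr^-1
Extrapolated tail: C_last / k_e = 121.6 / 0.4252 = 285.983
AUC_0→∞ = 1520.475 + 285.983 = 1806.458 ng/mL·hr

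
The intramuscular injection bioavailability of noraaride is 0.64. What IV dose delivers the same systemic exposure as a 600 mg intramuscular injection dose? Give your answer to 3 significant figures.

Systemic exposure from an extravascular dose = F × D_ev, so the equivalent IV dose is F × D_ev.
D_iv = F × D_ev = 0.64 × 600 = 384 mg

D_iv = 384 mg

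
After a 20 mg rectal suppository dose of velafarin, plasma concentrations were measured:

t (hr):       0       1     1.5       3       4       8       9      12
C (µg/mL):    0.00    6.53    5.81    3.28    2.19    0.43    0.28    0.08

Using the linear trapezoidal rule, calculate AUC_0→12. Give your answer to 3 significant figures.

Trapezoidal AUC_0→12:
  [0→1]: (0.00+6.53)/2 × 1 = 3.265
  [1→1.5]: (6.53+5.81)/2 × 0.5 = 3.085
  [1.5→3]: (5.81+3.28)/2 × 1.5 = 6.8175
  [3→4]: (3.28+2.19)/2 × 1 = 2.735
  [4→8]: (2.19+0.43)/2 × 4 = 5.24
  [8→9]: (0.43+0.28)/2 × 1 = 0.355
  [9→12]: (0.28+0.08)/2 × 3 = 0.54
  Sum = 22.0375 µg/mL·hr

AUC = 22.0 µg/mL·hr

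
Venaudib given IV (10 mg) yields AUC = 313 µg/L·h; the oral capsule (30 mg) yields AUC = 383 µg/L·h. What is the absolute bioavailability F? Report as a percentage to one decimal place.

F = (AUC_ev / D_ev) / (AUC_iv / D_iv)
  = (383/30) / (313/10)
  = 12.7667 / 31.3 = 0.4079
  = 40.79%

F = 40.8%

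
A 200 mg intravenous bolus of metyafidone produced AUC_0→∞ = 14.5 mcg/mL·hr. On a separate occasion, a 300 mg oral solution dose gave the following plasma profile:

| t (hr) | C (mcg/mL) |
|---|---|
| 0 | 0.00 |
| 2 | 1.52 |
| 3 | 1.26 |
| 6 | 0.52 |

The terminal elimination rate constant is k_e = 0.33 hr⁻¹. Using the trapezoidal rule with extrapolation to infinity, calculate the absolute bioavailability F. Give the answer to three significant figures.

Trapezoidal AUC_0→6 (oral solution):
  [0→2]: (0.00+1.52)/2 × 2 = 1.52
  [2→3]: (1.52+1.26)/2 × 1 = 1.39
  [3→6]: (1.26+0.52)/2 × 3 = 2.67
  Sum = 5.58 mcg/mL·hr
Tail: C_last/k_e = 0.52/0.33 = 1.576
AUC_0→∞ (oral solution) = 5.58 + 1.576 = 7.156 mcg/mL·hr
F = (AUC_ev/D_ev)/(AUC_iv/D_iv) = (7.156/300)/(14.5/200) = 0.0238533/0.0725 = 0.3290

F = 0.329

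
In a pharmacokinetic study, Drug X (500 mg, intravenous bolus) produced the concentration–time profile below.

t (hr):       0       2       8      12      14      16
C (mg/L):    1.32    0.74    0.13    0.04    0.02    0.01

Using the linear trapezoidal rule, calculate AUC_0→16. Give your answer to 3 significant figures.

AUC = 5.10 mg/L·hr

Trapezoidal AUC_0→16:
  [0→2]: (1.32+0.74)/2 × 2 = 2.06
  [2→8]: (0.74+0.13)/2 × 6 = 2.61
  [8→12]: (0.13+0.04)/2 × 4 = 0.34
  [12→14]: (0.04+0.02)/2 × 2 = 0.06
  [14→16]: (0.02+0.01)/2 × 2 = 0.03
  Sum = 5.1 mg/L·hr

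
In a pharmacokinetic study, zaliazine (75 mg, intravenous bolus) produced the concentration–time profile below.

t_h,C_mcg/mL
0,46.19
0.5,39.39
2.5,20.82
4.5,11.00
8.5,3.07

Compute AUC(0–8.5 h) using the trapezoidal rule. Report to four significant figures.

AUC = 141.6 mcg/mL·h

Trapezoidal AUC_0→8.5:
  [0→0.5]: (46.19+39.39)/2 × 0.5 = 21.395
  [0.5→2.5]: (39.39+20.82)/2 × 2 = 60.21
  [2.5→4.5]: (20.82+11.00)/2 × 2 = 31.82
  [4.5→8.5]: (11.00+3.07)/2 × 4 = 28.14
  Sum = 141.565 mcg/mL·h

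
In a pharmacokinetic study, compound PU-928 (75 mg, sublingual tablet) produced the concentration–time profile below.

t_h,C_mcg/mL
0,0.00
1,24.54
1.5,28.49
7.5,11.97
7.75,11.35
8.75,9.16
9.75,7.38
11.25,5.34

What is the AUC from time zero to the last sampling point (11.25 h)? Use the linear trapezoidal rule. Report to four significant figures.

AUC = 177.9 mcg/mL·h

Trapezoidal AUC_0→11.25:
  [0→1]: (0.00+24.54)/2 × 1 = 12.27
  [1→1.5]: (24.54+28.49)/2 × 0.5 = 13.2575
  [1.5→7.5]: (28.49+11.97)/2 × 6 = 121.38
  [7.5→7.75]: (11.97+11.35)/2 × 0.25 = 2.915
  [7.75→8.75]: (11.35+9.16)/2 × 1 = 10.255
  [8.75→9.75]: (9.16+7.38)/2 × 1 = 8.27
  [9.75→11.25]: (7.38+5.34)/2 × 1.5 = 9.54
  Sum = 177.8875 mcg/mL·h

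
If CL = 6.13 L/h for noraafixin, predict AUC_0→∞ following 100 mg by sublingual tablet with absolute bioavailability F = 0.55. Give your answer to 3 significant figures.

AUC = 8.97 mg/L·h

AUC_0→∞ = F × Dose / CL
        = 0.55 × 100 / 6.13 = 8.97227 mg/L·h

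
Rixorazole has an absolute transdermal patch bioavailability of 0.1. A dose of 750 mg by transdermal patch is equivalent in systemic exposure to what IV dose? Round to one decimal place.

Systemic exposure from an extravascular dose = F × D_ev, so the equivalent IV dose is F × D_ev.
D_iv = F × D_ev = 0.1 × 750 = 75 mg

D_iv = 75.0 mg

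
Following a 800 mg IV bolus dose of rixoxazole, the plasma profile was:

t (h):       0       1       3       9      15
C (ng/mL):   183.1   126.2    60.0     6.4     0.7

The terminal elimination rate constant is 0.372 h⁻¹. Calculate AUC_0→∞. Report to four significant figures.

AUC = 563.2 ng/mL·h

Trapezoidal AUC_0→15:
  [0→1]: (183.1+126.2)/2 × 1 = 154.65
  [1→3]: (126.2+60.0)/2 × 2 = 186.2
  [3→9]: (60.0+6.4)/2 × 6 = 199.2
  [9→15]: (6.4+0.7)/2 × 6 = 21.3
  Sum = 561.35 ng/mL·h
Extrapolated tail: C_last / k_e = 0.7 / 0.372 = 1.882
AUC_0→∞ = 561.35 + 1.882 = 563.232 ng/mL·h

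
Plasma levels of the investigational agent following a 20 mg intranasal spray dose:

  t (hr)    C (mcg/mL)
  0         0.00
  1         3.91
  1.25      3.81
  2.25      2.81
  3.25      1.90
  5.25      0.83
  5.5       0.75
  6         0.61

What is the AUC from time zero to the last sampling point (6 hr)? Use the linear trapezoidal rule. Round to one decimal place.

Trapezoidal AUC_0→6:
  [0→1]: (0.00+3.91)/2 × 1 = 1.955
  [1→1.25]: (3.91+3.81)/2 × 0.25 = 0.965
  [1.25→2.25]: (3.81+2.81)/2 × 1 = 3.31
  [2.25→3.25]: (2.81+1.90)/2 × 1 = 2.355
  [3.25→5.25]: (1.90+0.83)/2 × 2 = 2.73
  [5.25→5.5]: (0.83+0.75)/2 × 0.25 = 0.1975
  [5.5→6]: (0.75+0.61)/2 × 0.5 = 0.34
  Sum = 11.8525 mcg/mL·hr

AUC = 11.9 mcg/mL·hr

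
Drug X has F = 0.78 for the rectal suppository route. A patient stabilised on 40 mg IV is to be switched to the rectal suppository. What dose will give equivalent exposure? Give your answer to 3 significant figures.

D_rectal = 51.3 mg

For equal systemic exposure: F × D_ev = D_iv
D_ev = D_iv / F = 40 / 0.78 = 51.2821 mg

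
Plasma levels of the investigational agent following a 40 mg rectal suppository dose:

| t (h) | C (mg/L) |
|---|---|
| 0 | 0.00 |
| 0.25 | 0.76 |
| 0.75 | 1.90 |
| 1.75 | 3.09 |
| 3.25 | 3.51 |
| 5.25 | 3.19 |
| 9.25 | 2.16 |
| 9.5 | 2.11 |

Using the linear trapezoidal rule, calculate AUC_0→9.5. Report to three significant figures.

AUC = 26.1 mg/L·h

Trapezoidal AUC_0→9.5:
  [0→0.25]: (0.00+0.76)/2 × 0.25 = 0.095
  [0.25→0.75]: (0.76+1.90)/2 × 0.5 = 0.665
  [0.75→1.75]: (1.90+3.09)/2 × 1 = 2.495
  [1.75→3.25]: (3.09+3.51)/2 × 1.5 = 4.95
  [3.25→5.25]: (3.51+3.19)/2 × 2 = 6.7
  [5.25→9.25]: (3.19+2.16)/2 × 4 = 10.7
  [9.25→9.5]: (2.16+2.11)/2 × 0.25 = 0.53375
  Sum = 26.13875 mg/L·h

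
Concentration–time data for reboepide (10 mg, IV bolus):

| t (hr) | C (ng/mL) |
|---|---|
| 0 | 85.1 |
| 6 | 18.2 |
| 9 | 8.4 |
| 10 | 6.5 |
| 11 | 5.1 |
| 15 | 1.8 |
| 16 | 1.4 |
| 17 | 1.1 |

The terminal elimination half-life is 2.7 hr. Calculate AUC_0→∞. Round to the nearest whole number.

Trapezoidal AUC_0→17:
  [0→6]: (85.1+18.2)/2 × 6 = 309.9
  [6→9]: (18.2+8.4)/2 × 3 = 39.9
  [9→10]: (8.4+6.5)/2 × 1 = 7.45
  [10→11]: (6.5+5.1)/2 × 1 = 5.8
  [11→15]: (5.1+1.8)/2 × 4 = 13.8
  [15→16]: (1.8+1.4)/2 × 1 = 1.6
  [16→17]: (1.4+1.1)/2 × 1 = 1.25
  Sum = 379.7 ng/mL·hr
k_e = ln2 / t½ = 0.693147 / 2.7 = 0.2567 hr^-1
Extrapolated tail: C_last / k_e = 1.1 / 0.2567 = 4.285
AUC_0→∞ = 379.7 + 4.285 = 383.985 ng/mL·hr

AUC = 384 ng/mL·hr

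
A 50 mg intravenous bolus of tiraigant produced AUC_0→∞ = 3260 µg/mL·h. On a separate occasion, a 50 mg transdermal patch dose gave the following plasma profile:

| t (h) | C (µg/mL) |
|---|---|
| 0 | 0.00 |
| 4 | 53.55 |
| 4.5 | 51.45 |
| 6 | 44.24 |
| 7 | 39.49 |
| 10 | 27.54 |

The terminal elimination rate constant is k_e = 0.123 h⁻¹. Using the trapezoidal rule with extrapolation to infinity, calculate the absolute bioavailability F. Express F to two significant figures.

Trapezoidal AUC_0→10 (transdermal patch):
  [0→4]: (0.00+53.55)/2 × 4 = 107.1
  [4→4.5]: (53.55+51.45)/2 × 0.5 = 26.25
  [4.5→6]: (51.45+44.24)/2 × 1.5 = 71.7675
  [6→7]: (44.24+39.49)/2 × 1 = 41.865
  [7→10]: (39.49+27.54)/2 × 3 = 100.545
  Sum = 347.5275 µg/mL·h
Tail: C_last/k_e = 27.54/0.123 = 223.902
AUC_0→∞ (transdermal patch) = 347.5275 + 223.902 = 571.4295 µg/mL·h
F = (AUC_ev/D_ev)/(AUC_iv/D_iv) = (571.4295/50)/(3260/50) = 11.42859/65.2 = 0.1753

F = 0.18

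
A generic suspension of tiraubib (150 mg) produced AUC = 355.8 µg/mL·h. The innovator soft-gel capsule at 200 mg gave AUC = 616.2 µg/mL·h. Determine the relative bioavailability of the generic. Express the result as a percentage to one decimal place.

F_rel = 77.0%

F_rel = (AUC_test/D_test) / (AUC_ref/D_ref)
      = (355.8/150) / (616.2/200)
      = 2.372 / 3.081 = 0.7699 = 76.99%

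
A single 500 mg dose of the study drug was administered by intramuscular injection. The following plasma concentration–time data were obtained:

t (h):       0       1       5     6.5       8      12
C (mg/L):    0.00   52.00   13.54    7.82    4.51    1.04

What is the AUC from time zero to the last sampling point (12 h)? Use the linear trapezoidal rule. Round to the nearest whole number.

AUC = 193 mg/L·h

Trapezoidal AUC_0→12:
  [0→1]: (0.00+52.00)/2 × 1 = 26.0
  [1→5]: (52.00+13.54)/2 × 4 = 131.08
  [5→6.5]: (13.54+7.82)/2 × 1.5 = 16.02
  [6.5→8]: (7.82+4.51)/2 × 1.5 = 9.2475
  [8→12]: (4.51+1.04)/2 × 4 = 11.1
  Sum = 193.4475 mg/L·h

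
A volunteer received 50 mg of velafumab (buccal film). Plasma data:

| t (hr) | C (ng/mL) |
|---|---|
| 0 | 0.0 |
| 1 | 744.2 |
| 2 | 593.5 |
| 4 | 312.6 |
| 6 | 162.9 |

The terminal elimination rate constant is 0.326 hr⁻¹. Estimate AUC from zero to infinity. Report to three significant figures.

Trapezoidal AUC_0→6:
  [0→1]: (0.0+744.2)/2 × 1 = 372.1
  [1→2]: (744.2+593.5)/2 × 1 = 668.85
  [2→4]: (593.5+312.6)/2 × 2 = 906.1
  [4→6]: (312.6+162.9)/2 × 2 = 475.5
  Sum = 2422.55 ng/mL·hr
Extrapolated tail: C_last / k_e = 162.9 / 0.326 = 499.693
AUC_0→∞ = 2422.55 + 499.693 = 2922.243 ng/mL·hr

AUC = 2920 ng/mL·hr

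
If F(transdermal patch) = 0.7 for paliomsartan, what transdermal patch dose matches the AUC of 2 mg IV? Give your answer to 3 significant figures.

For equal systemic exposure: F × D_ev = D_iv
D_ev = D_iv / F = 2 / 0.7 = 2.85714 mg

D_transdermal = 2.86 mg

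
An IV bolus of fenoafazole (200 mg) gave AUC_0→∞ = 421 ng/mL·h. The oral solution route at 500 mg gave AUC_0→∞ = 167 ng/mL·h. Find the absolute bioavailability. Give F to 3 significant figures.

F = (AUC_ev / D_ev) / (AUC_iv / D_iv)
  = (167/500) / (421/200)
  = 0.334 / 2.105 = 0.1587

F = 0.159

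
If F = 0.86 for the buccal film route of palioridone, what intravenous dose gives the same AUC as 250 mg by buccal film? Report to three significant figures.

Systemic exposure from an extravascular dose = F × D_ev, so the equivalent IV dose is F × D_ev.
D_iv = F × D_ev = 0.86 × 250 = 215 mg

D_iv = 215 mg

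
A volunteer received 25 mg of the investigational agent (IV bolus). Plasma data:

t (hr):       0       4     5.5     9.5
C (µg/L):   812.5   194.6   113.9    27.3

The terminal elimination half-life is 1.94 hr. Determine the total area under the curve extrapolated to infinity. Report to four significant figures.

AUC = 2604 µg/L·hr

Trapezoidal AUC_0→9.5:
  [0→4]: (812.5+194.6)/2 × 4 = 2014.2
  [4→5.5]: (194.6+113.9)/2 × 1.5 = 231.375
  [5.5→9.5]: (113.9+27.3)/2 × 4 = 282.4
  Sum = 2527.975 µg/L·hr
k_e = ln2 / t½ = 0.693147 / 1.94 = 0.3573 hr^-1
Extrapolated tail: C_last / k_e = 27.3 / 0.3573 = 76.406
AUC_0→∞ = 2527.975 + 76.406 = 2604.381 µg/L·hr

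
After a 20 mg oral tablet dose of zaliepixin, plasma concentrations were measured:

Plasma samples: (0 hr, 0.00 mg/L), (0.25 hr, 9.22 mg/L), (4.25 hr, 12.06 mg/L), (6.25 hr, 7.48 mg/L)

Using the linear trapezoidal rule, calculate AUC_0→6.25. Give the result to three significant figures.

AUC = 63.3 mg/L·hr

Trapezoidal AUC_0→6.25:
  [0→0.25]: (0.00+9.22)/2 × 0.25 = 1.1525
  [0.25→4.25]: (9.22+12.06)/2 × 4 = 42.56
  [4.25→6.25]: (12.06+7.48)/2 × 2 = 19.54
  Sum = 63.2525 mg/L·hr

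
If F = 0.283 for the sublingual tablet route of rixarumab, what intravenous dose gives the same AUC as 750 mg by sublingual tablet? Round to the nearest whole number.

D_iv = 212 mg

Systemic exposure from an extravascular dose = F × D_ev, so the equivalent IV dose is F × D_ev.
D_iv = F × D_ev = 0.283 × 750 = 212.25 mg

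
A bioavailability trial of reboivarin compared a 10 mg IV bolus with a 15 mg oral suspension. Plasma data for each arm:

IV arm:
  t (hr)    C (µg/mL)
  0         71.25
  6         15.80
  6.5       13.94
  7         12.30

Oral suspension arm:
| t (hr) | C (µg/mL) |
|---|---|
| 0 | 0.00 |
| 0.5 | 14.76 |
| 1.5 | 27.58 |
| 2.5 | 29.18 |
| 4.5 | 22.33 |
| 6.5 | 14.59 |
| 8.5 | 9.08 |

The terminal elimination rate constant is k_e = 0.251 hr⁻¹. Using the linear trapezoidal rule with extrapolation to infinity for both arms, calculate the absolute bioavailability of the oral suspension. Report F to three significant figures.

Trapezoidal AUC_0→7 (IV):
  [0→6]: (71.25+15.80)/2 × 6 = 261.15
  [6→6.5]: (15.80+13.94)/2 × 0.5 = 7.435
  [6.5→7]: (13.94+12.30)/2 × 0.5 = 6.56
  Sum = 275.145 µg/mL·hr
IV tail: 12.30/0.251 = 49.004; AUC_iv,0→∞ = 275.145 + 49.004 = 324.149 µg/mL·hr
Trapezoidal AUC_0→8.5 (oral suspension):
  [0→0.5]: (0.00+14.76)/2 × 0.5 = 3.69
  [0.5→1.5]: (14.76+27.58)/2 × 1 = 21.17
  [1.5→2.5]: (27.58+29.18)/2 × 1 = 28.38
  [2.5→4.5]: (29.18+22.33)/2 × 2 = 51.51
  [4.5→6.5]: (22.33+14.59)/2 × 2 = 36.92
  [6.5→8.5]: (14.59+9.08)/2 × 2 = 23.67
  Sum = 165.34 µg/mL·hr
oral suspension tail: 9.08/0.251 = 36.175; AUC_ev,0→∞ = 165.34 + 36.175 = 201.515 µg/mL·hr
F = (AUC_ev/D_ev)/(AUC_iv/D_iv) = (201.515/15)/(324.149/10) = 13.4343/32.4149 = 0.4144

F = 0.414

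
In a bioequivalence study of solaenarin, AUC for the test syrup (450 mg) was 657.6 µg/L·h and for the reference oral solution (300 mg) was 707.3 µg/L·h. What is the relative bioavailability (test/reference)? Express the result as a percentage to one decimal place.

F_rel = (AUC_test/D_test) / (AUC_ref/D_ref)
      = (657.6/450) / (707.3/300)
      = 1.46133 / 2.35767 = 0.6198 = 61.98%

F_rel = 62.0%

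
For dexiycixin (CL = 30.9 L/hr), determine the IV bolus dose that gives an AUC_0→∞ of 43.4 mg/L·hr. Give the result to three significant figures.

Dose = 1340 mg

Dose_iv = CL × AUC_0→∞
     = 30.9 × 43.4 = 1341.06 mg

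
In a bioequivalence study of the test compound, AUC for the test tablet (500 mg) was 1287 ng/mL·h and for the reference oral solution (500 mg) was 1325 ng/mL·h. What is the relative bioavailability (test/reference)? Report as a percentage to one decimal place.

F_rel = (AUC_test/D_test) / (AUC_ref/D_ref)
      = (1287/500) / (1325/500)
      = 2.574 / 2.65 = 0.9713 = 97.13%

F_rel = 97.1%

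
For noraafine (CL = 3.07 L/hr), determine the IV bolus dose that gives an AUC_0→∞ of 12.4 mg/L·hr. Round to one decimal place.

Dose = 38.1 mg

Dose_iv = CL × AUC_0→∞
     = 3.07 × 12.4 = 38.068 mg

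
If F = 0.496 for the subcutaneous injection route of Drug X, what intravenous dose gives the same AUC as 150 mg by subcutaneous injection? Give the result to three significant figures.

D_iv = 74.4 mg

Systemic exposure from an extravascular dose = F × D_ev, so the equivalent IV dose is F × D_ev.
D_iv = F × D_ev = 0.496 × 150 = 74.4 mg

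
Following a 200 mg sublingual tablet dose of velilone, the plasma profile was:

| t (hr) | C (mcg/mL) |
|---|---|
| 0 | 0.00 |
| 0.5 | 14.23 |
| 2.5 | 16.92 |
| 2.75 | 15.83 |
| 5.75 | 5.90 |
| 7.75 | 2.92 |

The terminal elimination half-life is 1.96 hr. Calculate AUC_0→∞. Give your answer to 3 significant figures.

Trapezoidal AUC_0→7.75:
  [0→0.5]: (0.00+14.23)/2 × 0.5 = 3.5575
  [0.5→2.5]: (14.23+16.92)/2 × 2 = 31.15
  [2.5→2.75]: (16.92+15.83)/2 × 0.25 = 4.09375
  [2.75→5.75]: (15.83+5.90)/2 × 3 = 32.595
  [5.75→7.75]: (5.90+2.92)/2 × 2 = 8.82
  Sum = 80.21625 mcg/mL·hr
k_e = ln2 / t½ = 0.693147 / 1.96 = 0.3536 hr^-1
Extrapolated tail: C_last / k_e = 2.92 / 0.3536 = 8.258
AUC_0→∞ = 80.21625 + 8.258 = 88.47425 mcg/mL·hr

AUC = 88.5 mcg/mL·hr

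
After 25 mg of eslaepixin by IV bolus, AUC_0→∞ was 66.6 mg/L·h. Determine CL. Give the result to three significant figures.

CL = 0.375 L/h

CL = Dose_iv / AUC_0→∞
   = 25 / 66.6 = 0.375375 L/h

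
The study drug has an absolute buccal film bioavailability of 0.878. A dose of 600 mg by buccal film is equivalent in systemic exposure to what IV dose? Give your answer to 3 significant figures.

D_iv = 527 mg

Systemic exposure from an extravascular dose = F × D_ev, so the equivalent IV dose is F × D_ev.
D_iv = F × D_ev = 0.878 × 600 = 526.8 mg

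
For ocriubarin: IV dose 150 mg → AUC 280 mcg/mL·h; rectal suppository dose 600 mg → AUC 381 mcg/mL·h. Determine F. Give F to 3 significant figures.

F = (AUC_ev / D_ev) / (AUC_iv / D_iv)
  = (381/600) / (280/150)
  = 0.635 / 1.86667 = 0.3402

F = 0.340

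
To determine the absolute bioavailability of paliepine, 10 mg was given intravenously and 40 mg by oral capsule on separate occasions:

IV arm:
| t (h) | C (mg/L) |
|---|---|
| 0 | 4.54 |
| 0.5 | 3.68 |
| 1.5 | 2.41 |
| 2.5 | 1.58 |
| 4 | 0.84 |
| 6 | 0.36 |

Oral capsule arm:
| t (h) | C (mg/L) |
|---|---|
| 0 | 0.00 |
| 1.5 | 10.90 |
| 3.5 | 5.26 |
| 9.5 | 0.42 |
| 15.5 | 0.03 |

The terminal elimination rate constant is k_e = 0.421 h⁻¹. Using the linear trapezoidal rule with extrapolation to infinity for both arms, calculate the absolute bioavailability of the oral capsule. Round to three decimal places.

F = 0.976

Trapezoidal AUC_0→6 (IV):
  [0→0.5]: (4.54+3.68)/2 × 0.5 = 2.055
  [0.5→1.5]: (3.68+2.41)/2 × 1 = 3.045
  [1.5→2.5]: (2.41+1.58)/2 × 1 = 1.995
  [2.5→4]: (1.58+0.84)/2 × 1.5 = 1.815
  [4→6]: (0.84+0.36)/2 × 2 = 1.2
  Sum = 10.11 mg/L·h
IV tail: 0.36/0.421 = 0.855; AUC_iv,0→∞ = 10.11 + 0.855 = 10.965 mg/L·h
Trapezoidal AUC_0→15.5 (oral capsule):
  [0→1.5]: (0.00+10.90)/2 × 1.5 = 8.175
  [1.5→3.5]: (10.90+5.26)/2 × 2 = 16.16
  [3.5→9.5]: (5.26+0.42)/2 × 6 = 17.04
  [9.5→15.5]: (0.42+0.03)/2 × 6 = 1.35
  Sum = 42.725 mg/L·h
oral capsule tail: 0.03/0.421 = 0.071; AUC_ev,0→∞ = 42.725 + 0.071 = 42.796 mg/L·h
F = (AUC_ev/D_ev)/(AUC_iv/D_iv) = (42.796/40)/(10.965/10) = 1.0699/1.0965 = 0.9757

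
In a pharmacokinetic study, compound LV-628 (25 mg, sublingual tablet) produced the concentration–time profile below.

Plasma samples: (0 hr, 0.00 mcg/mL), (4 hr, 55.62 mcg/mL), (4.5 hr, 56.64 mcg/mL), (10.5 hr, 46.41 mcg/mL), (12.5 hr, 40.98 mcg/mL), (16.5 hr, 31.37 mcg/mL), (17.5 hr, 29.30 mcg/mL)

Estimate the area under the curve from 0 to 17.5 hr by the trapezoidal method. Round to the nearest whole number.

AUC = 711 mcg/mL·hr

Trapezoidal AUC_0→17.5:
  [0→4]: (0.00+55.62)/2 × 4 = 111.24
  [4→4.5]: (55.62+56.64)/2 × 0.5 = 28.065
  [4.5→10.5]: (56.64+46.41)/2 × 6 = 309.15
  [10.5→12.5]: (46.41+40.98)/2 × 2 = 87.39
  [12.5→16.5]: (40.98+31.37)/2 × 4 = 144.7
  [16.5→17.5]: (31.37+29.30)/2 × 1 = 30.335
  Sum = 710.88 mcg/mL·hr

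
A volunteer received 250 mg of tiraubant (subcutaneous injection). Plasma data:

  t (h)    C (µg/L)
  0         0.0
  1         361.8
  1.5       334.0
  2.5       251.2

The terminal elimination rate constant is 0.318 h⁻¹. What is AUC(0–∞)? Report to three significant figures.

AUC = 1440 µg/L·h

Trapezoidal AUC_0→2.5:
  [0→1]: (0.0+361.8)/2 × 1 = 180.9
  [1→1.5]: (361.8+334.0)/2 × 0.5 = 173.95
  [1.5→2.5]: (334.0+251.2)/2 × 1 = 292.6
  Sum = 647.45 µg/L·h
Extrapolated tail: C_last / k_e = 251.2 / 0.318 = 789.937
AUC_0→∞ = 647.45 + 789.937 = 1437.387 µg/L·h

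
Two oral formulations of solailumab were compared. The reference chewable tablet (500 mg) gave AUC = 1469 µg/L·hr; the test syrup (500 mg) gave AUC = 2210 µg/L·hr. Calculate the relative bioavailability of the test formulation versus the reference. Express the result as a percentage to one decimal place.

F_rel = 150.4%

F_rel = (AUC_test/D_test) / (AUC_ref/D_ref)
      = (2210/500) / (1469/500)
      = 4.42 / 2.938 = 1.5044 = 150.44%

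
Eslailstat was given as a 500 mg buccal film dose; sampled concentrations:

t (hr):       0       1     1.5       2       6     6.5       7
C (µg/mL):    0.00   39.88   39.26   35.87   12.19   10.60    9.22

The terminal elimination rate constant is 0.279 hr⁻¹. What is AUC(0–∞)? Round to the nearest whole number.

Trapezoidal AUC_0→7:
  [0→1]: (0.00+39.88)/2 × 1 = 19.94
  [1→1.5]: (39.88+39.26)/2 × 0.5 = 19.785
  [1.5→2]: (39.26+35.87)/2 × 0.5 = 18.7825
  [2→6]: (35.87+12.19)/2 × 4 = 96.12
  [6→6.5]: (12.19+10.60)/2 × 0.5 = 5.6975
  [6.5→7]: (10.60+9.22)/2 × 0.5 = 4.955
  Sum = 165.28 µg/mL·hr
Extrapolated tail: C_last / k_e = 9.22 / 0.279 = 33.047
AUC_0→∞ = 165.28 + 33.047 = 198.327 µg/mL·hr

AUC = 198 µg/mL·hr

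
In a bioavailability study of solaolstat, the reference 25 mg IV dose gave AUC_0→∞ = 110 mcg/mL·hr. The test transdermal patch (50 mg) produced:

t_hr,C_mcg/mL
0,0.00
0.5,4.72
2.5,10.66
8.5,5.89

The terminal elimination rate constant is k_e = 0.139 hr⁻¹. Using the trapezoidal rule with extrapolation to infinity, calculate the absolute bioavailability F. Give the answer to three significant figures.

Trapezoidal AUC_0→8.5 (transdermal patch):
  [0→0.5]: (0.00+4.72)/2 × 0.5 = 1.18
  [0.5→2.5]: (4.72+10.66)/2 × 2 = 15.38
  [2.5→8.5]: (10.66+5.89)/2 × 6 = 49.65
  Sum = 66.21 mcg/mL·hr
Tail: C_last/k_e = 5.89/0.139 = 42.374
AUC_0→∞ (transdermal patch) = 66.21 + 42.374 = 108.584 mcg/mL·hr
F = (AUC_ev/D_ev)/(AUC_iv/D_iv) = (108.584/50)/(110/25) = 2.17168/4.4 = 0.4936

F = 0.494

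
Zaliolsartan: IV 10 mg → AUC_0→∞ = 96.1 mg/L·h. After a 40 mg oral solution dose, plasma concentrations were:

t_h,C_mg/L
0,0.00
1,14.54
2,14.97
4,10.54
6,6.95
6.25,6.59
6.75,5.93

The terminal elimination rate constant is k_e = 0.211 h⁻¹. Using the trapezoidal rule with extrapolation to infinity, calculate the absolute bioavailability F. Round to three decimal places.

Trapezoidal AUC_0→6.75 (oral solution):
  [0→1]: (0.00+14.54)/2 × 1 = 7.27
  [1→2]: (14.54+14.97)/2 × 1 = 14.755
  [2→4]: (14.97+10.54)/2 × 2 = 25.51
  [4→6]: (10.54+6.95)/2 × 2 = 17.49
  [6→6.25]: (6.95+6.59)/2 × 0.25 = 1.6925
  [6.25→6.75]: (6.59+5.93)/2 × 0.5 = 3.13
  Sum = 69.8475 mg/L·h
Tail: C_last/k_e = 5.93/0.211 = 28.104
AUC_0→∞ (oral solution) = 69.8475 + 28.104 = 97.9515 mg/L·h
F = (AUC_ev/D_ev)/(AUC_iv/D_iv) = (97.9515/40)/(96.1/10) = 2.4487875/9.61 = 0.2548

F = 0.255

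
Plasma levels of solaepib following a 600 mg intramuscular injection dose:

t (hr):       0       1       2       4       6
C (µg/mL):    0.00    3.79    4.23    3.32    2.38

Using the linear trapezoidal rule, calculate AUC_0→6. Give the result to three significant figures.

AUC = 19.2 µg/mL·hr

Trapezoidal AUC_0→6:
  [0→1]: (0.00+3.79)/2 × 1 = 1.895
  [1→2]: (3.79+4.23)/2 × 1 = 4.01
  [2→4]: (4.23+3.32)/2 × 2 = 7.55
  [4→6]: (3.32+2.38)/2 × 2 = 5.7
  Sum = 19.155 µg/mL·hr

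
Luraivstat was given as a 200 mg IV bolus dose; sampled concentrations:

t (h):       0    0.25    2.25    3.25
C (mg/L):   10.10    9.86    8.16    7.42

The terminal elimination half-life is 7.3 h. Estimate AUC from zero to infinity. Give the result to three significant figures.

AUC = 106 mg/L·h

Trapezoidal AUC_0→3.25:
  [0→0.25]: (10.10+9.86)/2 × 0.25 = 2.495
  [0.25→2.25]: (9.86+8.16)/2 × 2 = 18.02
  [2.25→3.25]: (8.16+7.42)/2 × 1 = 7.79
  Sum = 28.305 mg/L·h
k_e = ln2 / t½ = 0.693147 / 7.3 = 0.0950 h^-1
Extrapolated tail: C_last / k_e = 7.42 / 0.095 = 78.105
AUC_0→∞ = 28.305 + 78.105 = 106.41 mg/L·h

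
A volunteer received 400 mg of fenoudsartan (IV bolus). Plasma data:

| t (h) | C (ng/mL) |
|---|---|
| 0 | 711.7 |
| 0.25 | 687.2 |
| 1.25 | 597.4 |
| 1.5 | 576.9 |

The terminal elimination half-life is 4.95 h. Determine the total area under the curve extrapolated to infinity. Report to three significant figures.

Trapezoidal AUC_0→1.5:
  [0→0.25]: (711.7+687.2)/2 × 0.25 = 174.8625
  [0.25→1.25]: (687.2+597.4)/2 × 1 = 642.3
  [1.25→1.5]: (597.4+576.9)/2 × 0.25 = 146.7875
  Sum = 963.95 ng/mL·h
k_e = ln2 / t½ = 0.693147 / 4.95 = 0.1400 h^-1
Extrapolated tail: C_last / k_e = 576.9 / 0.14 = 4120.714
AUC_0→∞ = 963.95 + 4120.714 = 5084.664 ng/mL·h

AUC = 5080 ng/mL·h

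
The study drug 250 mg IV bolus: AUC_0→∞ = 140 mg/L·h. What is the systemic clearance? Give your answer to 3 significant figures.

CL = Dose_iv / AUC_0→∞
   = 250 / 140 = 1.78571 L/h

CL = 1.79 L/h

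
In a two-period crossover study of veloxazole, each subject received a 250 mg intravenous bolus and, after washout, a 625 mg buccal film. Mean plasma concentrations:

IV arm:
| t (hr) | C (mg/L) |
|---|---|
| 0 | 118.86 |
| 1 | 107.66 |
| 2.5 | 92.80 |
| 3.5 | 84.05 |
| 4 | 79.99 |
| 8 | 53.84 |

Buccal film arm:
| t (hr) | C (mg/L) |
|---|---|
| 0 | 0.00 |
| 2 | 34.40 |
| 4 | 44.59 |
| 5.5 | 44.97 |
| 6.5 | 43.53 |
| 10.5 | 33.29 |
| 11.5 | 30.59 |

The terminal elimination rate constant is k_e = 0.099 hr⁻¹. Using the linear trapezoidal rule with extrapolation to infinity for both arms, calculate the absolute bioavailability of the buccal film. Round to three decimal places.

F = 0.239

Trapezoidal AUC_0→8 (IV):
  [0→1]: (118.86+107.66)/2 × 1 = 113.26
  [1→2.5]: (107.66+92.80)/2 × 1.5 = 150.345
  [2.5→3.5]: (92.80+84.05)/2 × 1 = 88.425
  [3.5→4]: (84.05+79.99)/2 × 0.5 = 41.01
  [4→8]: (79.99+53.84)/2 × 4 = 267.66
  Sum = 660.7 mg/L·hr
IV tail: 53.84/0.099 = 543.838; AUC_iv,0→∞ = 660.7 + 543.838 = 1204.538 mg/L·hr
Trapezoidal AUC_0→11.5 (buccal film):
  [0→2]: (0.00+34.40)/2 × 2 = 34.4
  [2→4]: (34.40+44.59)/2 × 2 = 78.99
  [4→5.5]: (44.59+44.97)/2 × 1.5 = 67.17
  [5.5→6.5]: (44.97+43.53)/2 × 1 = 44.25
  [6.5→10.5]: (43.53+33.29)/2 × 4 = 153.64
  [10.5→11.5]: (33.29+30.59)/2 × 1 = 31.94
  Sum = 410.39 mg/L·hr
buccal film tail: 30.59/0.099 = 308.990; AUC_ev,0→∞ = 410.39 + 308.990 = 719.38 mg/L·hr
F = (AUC_ev/D_ev)/(AUC_iv/D_iv) = (719.38/625)/(1204.538/250) = 1.151008/4.818152 = 0.2389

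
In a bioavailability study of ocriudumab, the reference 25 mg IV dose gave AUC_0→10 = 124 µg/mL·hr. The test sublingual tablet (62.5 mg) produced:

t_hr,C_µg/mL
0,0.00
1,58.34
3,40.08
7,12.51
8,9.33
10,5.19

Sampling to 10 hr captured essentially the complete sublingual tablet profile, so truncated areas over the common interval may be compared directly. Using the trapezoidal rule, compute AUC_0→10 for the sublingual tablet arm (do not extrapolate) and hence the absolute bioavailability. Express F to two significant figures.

Trapezoidal AUC_0→10 (sublingual tablet):
  [0→1]: (0.00+58.34)/2 × 1 = 29.17
  [1→3]: (58.34+40.08)/2 × 2 = 98.42
  [3→7]: (40.08+12.51)/2 × 4 = 105.18
  [7→8]: (12.51+9.33)/2 × 1 = 10.92
  [8→10]: (9.33+5.19)/2 × 2 = 14.52
  Sum = 258.21 µg/mL·hr
F = (AUC_ev/D_ev)/(AUC_iv/D_iv) = (258.21/62.5)/(124/25) = 4.13136/4.96 = 0.8329

F = 0.83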